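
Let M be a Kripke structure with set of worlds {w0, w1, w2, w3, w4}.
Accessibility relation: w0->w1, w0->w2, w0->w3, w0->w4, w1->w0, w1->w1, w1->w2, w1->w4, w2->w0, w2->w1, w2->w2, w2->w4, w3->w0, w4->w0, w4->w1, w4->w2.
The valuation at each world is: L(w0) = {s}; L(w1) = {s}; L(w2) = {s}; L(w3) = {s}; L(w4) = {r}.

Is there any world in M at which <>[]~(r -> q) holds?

No

Recall that []ψ holds at a world iff ψ holds at every accessible world, and <>ψ holds iff ψ holds at some accessible world.
Let φ = <>[]~(r -> q). Evaluate φ at each world:
  w0 (successors {w1, w2, w3, w4}): φ is false.
  w1 (successors {w0, w1, w2, w4}): φ is false.
  w2 (successors {w0, w1, w2, w4}): φ is false.
  w3 (successors {w0}): φ is false.
  w4 (successors {w0, w1, w2}): φ is false.
For instance, at w2:
  At w2: <>[]~(r -> q) requires []~(r -> q) at some successor in {w0, w1, w2, w4}.
    At w0: []~(r -> q) is false.
    At w1: []~(r -> q) is false.
    At w2: []~(r -> q) is false.
    At w4: []~(r -> q) is false.
  So <>[]~(r -> q) is false at w2.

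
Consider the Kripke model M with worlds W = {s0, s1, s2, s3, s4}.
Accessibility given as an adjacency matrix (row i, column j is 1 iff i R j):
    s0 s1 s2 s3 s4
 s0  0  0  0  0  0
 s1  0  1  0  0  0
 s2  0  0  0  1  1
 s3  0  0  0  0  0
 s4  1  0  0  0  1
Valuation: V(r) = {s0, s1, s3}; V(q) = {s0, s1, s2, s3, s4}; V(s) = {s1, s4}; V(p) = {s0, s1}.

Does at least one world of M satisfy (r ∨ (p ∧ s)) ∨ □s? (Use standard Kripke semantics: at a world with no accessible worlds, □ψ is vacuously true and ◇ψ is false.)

Yes

Recall that □ψ holds at a world iff ψ holds at every accessible world, and ◇ψ holds iff ψ holds at some accessible world.
Let φ = (r ∨ (p ∧ s)) ∨ □s. Evaluate φ at each world:
  s0 (successors ∅): φ is true.
  s1 (successors {s1}): φ is true.
  s2 (successors {s3, s4}): φ is false.
  s3 (successors ∅): φ is true.
  s4 (successors {s0, s4}): φ is false.
Detail at s0 (witness):
  At s0: r ∨ (p ∧ s) is true, □s is true, so (r ∨ (p ∧ s)) ∨ □s is true.
    At s0: no accessible worlds, so □s holds vacuously.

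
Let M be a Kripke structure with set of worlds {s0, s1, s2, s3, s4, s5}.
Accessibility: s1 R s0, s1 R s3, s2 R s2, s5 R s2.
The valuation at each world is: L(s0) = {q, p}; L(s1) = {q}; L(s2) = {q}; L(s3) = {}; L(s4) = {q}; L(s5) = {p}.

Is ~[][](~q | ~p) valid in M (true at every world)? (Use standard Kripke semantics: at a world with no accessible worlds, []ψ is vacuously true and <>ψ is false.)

No

Recall that []ψ holds at a world iff ψ holds at every accessible world, and <>ψ holds iff ψ holds at some accessible world.
Let φ = ~[][](~q | ~p). Evaluate φ at each world:
  s0 (successors ∅): φ is false.
  s1 (successors {s0, s3}): φ is false.
  s2 (successors {s2}): φ is false.
  s3 (successors ∅): φ is false.
  s4 (successors ∅): φ is false.
  s5 (successors {s2}): φ is false.
Detail at s0 (counterexample):
  At s0: [][](~q | ~p) is true, so ~[][](~q | ~p) is false.
    At s0: no accessible worlds, so [][](~q | ~p) holds vacuously.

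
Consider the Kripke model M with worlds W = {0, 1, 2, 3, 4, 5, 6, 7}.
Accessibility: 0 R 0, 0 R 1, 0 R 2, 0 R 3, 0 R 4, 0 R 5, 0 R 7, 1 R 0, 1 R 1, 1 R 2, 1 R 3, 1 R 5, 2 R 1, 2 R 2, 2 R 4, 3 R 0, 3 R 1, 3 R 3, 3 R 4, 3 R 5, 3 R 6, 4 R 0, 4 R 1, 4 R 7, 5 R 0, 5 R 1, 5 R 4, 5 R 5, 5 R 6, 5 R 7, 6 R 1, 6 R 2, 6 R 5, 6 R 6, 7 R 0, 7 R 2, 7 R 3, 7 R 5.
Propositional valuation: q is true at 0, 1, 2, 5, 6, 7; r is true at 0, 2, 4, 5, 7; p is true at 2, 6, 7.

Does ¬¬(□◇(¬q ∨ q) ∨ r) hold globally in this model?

Recall that □ψ holds at a world iff ψ holds at every accessible world, and ◇ψ holds iff ψ holds at some accessible world.
Let φ = ¬¬(□◇(¬q ∨ q) ∨ r). Evaluate φ at each world:
  0 (successors {0, 1, 2, 3, 4, 5, 7}): φ is true.
  1 (successors {0, 1, 2, 3, 5}): φ is true.
  2 (successors {1, 2, 4}): φ is true.
  3 (successors {0, 1, 3, 4, 5, 6}): φ is true.
  4 (successors {0, 1, 7}): φ is true.
  5 (successors {0, 1, 4, 5, 6, 7}): φ is true.
  6 (successors {1, 2, 5, 6}): φ is true.
  7 (successors {0, 2, 3, 5}): φ is true.
For instance, at 7:
  At 7: ¬(□◇(¬q ∨ q) ∨ r) is false, so ¬¬(□◇(¬q ∨ q) ∨ r) is true.
    At 7: □◇(¬q ∨ q) ∨ r is true, so ¬(□◇(¬q ∨ q) ∨ r) is false.
      At 7: □◇(¬q ∨ q) is true, r is true, so □◇(¬q ∨ q) ∨ r is true.

Yes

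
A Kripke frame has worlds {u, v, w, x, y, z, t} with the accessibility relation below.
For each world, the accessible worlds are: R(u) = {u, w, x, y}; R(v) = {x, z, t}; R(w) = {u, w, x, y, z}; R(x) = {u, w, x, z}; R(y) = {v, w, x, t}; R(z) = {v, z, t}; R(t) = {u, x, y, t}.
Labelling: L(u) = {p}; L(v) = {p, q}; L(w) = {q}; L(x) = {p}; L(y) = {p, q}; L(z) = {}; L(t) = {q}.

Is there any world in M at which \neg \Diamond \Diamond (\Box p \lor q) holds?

No

Let φ = \neg \Diamond \Diamond (\Box p \lor q). Evaluate φ at each world:
  u (successors {u, w, x, y}): φ is false.
  v (successors {x, z, t}): φ is false.
  w (successors {u, w, x, y, z}): φ is false.
  x (successors {u, w, x, z}): φ is false.
  y (successors {v, w, x, t}): φ is false.
  z (successors {v, z, t}): φ is false.
  t (successors {u, x, y, t}): φ is false.
For instance, at u:
  At u: \Diamond \Diamond (\Box p \lor q) is true, so \neg \Diamond \Diamond (\Box p \lor q) is false.
    At u: \Diamond \Diamond (\Box p \lor q) requires \Diamond (\Box p \lor q) at some successor in {u, w, x, y}.
      \Diamond (\Box p \lor q) holds at u, so \Diamond \Diamond (\Box p \lor q) is true at u.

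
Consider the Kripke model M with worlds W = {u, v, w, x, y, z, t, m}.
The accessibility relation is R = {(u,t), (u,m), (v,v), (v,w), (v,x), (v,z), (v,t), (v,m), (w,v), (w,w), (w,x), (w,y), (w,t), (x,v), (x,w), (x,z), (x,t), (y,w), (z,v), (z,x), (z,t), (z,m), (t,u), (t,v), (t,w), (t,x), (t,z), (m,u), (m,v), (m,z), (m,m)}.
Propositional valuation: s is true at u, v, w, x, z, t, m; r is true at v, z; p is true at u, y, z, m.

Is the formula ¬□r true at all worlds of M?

Recall that □ψ holds at a world iff ψ holds at every accessible world, and ◇ψ holds iff ψ holds at some accessible world.
Let φ = ¬□r. Evaluate φ at each world:
  u (successors {t, m}): φ is true.
  v (successors {v, w, x, z, t, m}): φ is true.
  w (successors {v, w, x, y, t}): φ is true.
  x (successors {v, w, z, t}): φ is true.
  y (successors {w}): φ is true.
  z (successors {v, x, t, m}): φ is true.
  t (successors {u, v, w, x, z}): φ is true.
  m (successors {u, v, z, m}): φ is true.
For instance, at t:
  At t: □r is false, so ¬□r is true.
    At t: □r requires r at every successor {u, v, w, x, z}.
      r fails at u, so □r is false at t.

Yes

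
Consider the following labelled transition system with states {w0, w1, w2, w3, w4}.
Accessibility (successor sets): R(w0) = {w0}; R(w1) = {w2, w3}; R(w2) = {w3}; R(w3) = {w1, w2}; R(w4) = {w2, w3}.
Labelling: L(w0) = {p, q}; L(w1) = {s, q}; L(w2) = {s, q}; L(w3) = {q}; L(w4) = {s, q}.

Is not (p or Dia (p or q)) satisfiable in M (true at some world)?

Let φ = not (p or Dia (p or q)). Evaluate φ at each world:
  w0 (successors {w0}): φ is false.
  w1 (successors {w2, w3}): φ is false.
  w2 (successors {w3}): φ is false.
  w3 (successors {w1, w2}): φ is false.
  w4 (successors {w2, w3}): φ is false.
For instance, at w0:
  At w0: p or Dia (p or q) is true, so not (p or Dia (p or q)) is false.
    At w0: p is true, Dia (p or q) is true, so p or Dia (p or q) is true.
      At w0: Dia (p or q) requires p or q at some successor in {w0}.
        p or q holds at w0, so Dia (p or q) is true at w0.

No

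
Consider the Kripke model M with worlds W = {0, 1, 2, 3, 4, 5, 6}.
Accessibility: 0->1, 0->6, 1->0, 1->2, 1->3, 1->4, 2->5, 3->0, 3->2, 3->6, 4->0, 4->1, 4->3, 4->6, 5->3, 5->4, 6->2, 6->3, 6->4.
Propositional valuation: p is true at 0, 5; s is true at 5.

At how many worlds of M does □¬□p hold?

4

Let φ = □¬□p. Evaluate φ at each world:
  0 (successors {1, 6}): φ is true.
  1 (successors {0, 2, 3, 4}): φ is false.
  2 (successors {5}): φ is true.
  3 (successors {0, 2, 6}): φ is false.
  4 (successors {0, 1, 3, 6}): φ is true.
  5 (successors {3, 4}): φ is true.
  6 (successors {2, 3, 4}): φ is false.
For instance, at 4:
  At 4: □¬□p requires ¬□p at every successor {0, 1, 3, 6}.
    At 0: ¬□p is true.
    At 1: ¬□p is true.
    At 3: ¬□p is true.
    At 6: ¬□p is true.
  So □¬□p is true at 4.
Satisfying worlds: {0, 2, 4, 5}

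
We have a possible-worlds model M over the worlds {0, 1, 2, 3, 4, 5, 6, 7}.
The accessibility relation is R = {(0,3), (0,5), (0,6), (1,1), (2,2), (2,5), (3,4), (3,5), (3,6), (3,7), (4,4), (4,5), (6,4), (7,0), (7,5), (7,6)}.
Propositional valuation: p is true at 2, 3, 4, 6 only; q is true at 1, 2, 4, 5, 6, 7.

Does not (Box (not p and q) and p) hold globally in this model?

Let φ = not (Box (not p and q) and p). Evaluate φ at each world:
  0 (successors {3, 5, 6}): φ is true.
  1 (successors {1}): φ is true.
  2 (successors {2, 5}): φ is true.
  3 (successors {4, 5, 6, 7}): φ is true.
  4 (successors {4, 5}): φ is true.
  5 (successors ∅): φ is true.
  6 (successors {4}): φ is true.
  7 (successors {0, 5, 6}): φ is true.
For instance, at 4:
  At 4: Box (not p and q) and p is false, so not (Box (not p and q) and p) is true.
    At 4: Box (not p and q) is false, p is true, so Box (not p and q) and p is false.
      At 4: Box (not p and q) requires not p and q at every successor {4, 5}.
        not p and q fails at 4, so Box (not p and q) is false at 4.

Yes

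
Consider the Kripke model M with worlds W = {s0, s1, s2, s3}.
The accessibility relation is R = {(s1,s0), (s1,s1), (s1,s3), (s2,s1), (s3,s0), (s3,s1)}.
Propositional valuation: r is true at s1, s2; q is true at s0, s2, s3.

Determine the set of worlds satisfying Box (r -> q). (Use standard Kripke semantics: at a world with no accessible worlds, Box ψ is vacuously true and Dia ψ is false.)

s0

Let φ = Box (r -> q). Evaluate φ at each world:
  s0 (successors ∅): φ is true.
  s1 (successors {s0, s1, s3}): φ is false.
  s2 (successors {s1}): φ is false.
  s3 (successors {s0, s1}): φ is false.
For instance, at s2:
  At s2: Box (r -> q) requires r -> q at every successor {s1}.
    r -> q fails at s1, so Box (r -> q) is false at s2.
Satisfying worlds: {s0}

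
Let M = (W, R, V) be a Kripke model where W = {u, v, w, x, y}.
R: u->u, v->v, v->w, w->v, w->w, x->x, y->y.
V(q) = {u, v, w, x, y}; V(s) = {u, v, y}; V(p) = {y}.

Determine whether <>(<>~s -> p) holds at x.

At x: <>(<>~s -> p) requires <>~s -> p at some successor in {x}.
  At x: <>~s -> p is false.
So <>(<>~s -> p) is false at x.

No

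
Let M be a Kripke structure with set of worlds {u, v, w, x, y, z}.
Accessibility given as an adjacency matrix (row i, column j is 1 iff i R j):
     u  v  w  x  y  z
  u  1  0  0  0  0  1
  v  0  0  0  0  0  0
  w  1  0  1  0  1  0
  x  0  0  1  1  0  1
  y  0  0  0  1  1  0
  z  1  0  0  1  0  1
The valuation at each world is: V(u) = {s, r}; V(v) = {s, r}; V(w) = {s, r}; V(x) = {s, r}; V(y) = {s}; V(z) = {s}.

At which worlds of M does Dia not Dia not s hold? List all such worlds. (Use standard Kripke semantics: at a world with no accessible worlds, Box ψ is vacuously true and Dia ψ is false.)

Recall that Dia ψ holds at a world iff ψ holds at some accessible world.
Let φ = Dia not Dia not s. Evaluate φ at each world:
  u (successors {u, z}): φ is true.
  v (successors ∅): φ is false.
  w (successors {u, w, y}): φ is true.
  x (successors {w, x, z}): φ is true.
  y (successors {x, y}): φ is true.
  z (successors {u, x, z}): φ is true.
For instance, at w:
  At w: Dia not Dia not s requires not Dia not s at some successor in {u, w, y}.
    not Dia not s holds at u, so Dia not Dia not s is true at w.
      At u: Dia not s is false, so not Dia not s is true.
Satisfying worlds: {u, w, x, y, z}

u, w, x, y, z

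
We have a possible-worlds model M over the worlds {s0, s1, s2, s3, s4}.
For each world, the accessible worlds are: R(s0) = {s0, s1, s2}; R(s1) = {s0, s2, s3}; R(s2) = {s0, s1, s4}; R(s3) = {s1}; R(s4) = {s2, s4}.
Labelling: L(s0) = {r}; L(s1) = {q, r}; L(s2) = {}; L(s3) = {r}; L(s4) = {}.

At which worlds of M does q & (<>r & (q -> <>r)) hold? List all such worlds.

Let φ = q & (<>r & (q -> <>r)). Evaluate φ at each world:
  s0 (successors {s0, s1, s2}): φ is false.
  s1 (successors {s0, s2, s3}): φ is true.
  s2 (successors {s0, s1, s4}): φ is false.
  s3 (successors {s1}): φ is false.
  s4 (successors {s2, s4}): φ is false.
For instance, at s0:
  At s0: q is false, <>r & (q -> <>r) is true, so q & (<>r & (q -> <>r)) is false.
    At s0: <>r is true, q -> <>r is true, so <>r & (q -> <>r) is true.
      At s0: <>r requires r at some successor in {s0, s1, s2}.
        r holds at s0, so <>r is true at s0.
      At s0: q is false, <>r is true, so q -> <>r is true.
Satisfying worlds: {s1}

s1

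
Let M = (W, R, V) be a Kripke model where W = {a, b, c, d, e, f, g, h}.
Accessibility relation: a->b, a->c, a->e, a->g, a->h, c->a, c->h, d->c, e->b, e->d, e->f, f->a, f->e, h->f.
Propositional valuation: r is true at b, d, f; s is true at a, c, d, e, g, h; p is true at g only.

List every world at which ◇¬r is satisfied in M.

Let φ = ◇¬r. Evaluate φ at each world:
  a (successors {b, c, e, g, h}): φ is true.
  b (successors ∅): φ is false.
  c (successors {a, h}): φ is true.
  d (successors {c}): φ is true.
  e (successors {b, d, f}): φ is false.
  f (successors {a, e}): φ is true.
  g (successors ∅): φ is false.
  h (successors {f}): φ is false.
For instance, at h:
  At h: ◇¬r requires ¬r at some successor in {f}.
    At f: ¬r is false.
  So ◇¬r is false at h.
Satisfying worlds: {a, c, d, f}

a, c, d, f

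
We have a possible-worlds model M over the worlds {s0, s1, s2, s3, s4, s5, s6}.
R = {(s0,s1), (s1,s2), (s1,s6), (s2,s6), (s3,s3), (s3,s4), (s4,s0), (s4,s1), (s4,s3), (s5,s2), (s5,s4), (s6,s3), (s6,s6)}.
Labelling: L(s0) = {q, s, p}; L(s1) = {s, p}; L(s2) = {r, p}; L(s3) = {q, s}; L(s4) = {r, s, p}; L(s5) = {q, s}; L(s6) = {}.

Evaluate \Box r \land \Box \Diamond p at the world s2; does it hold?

Recall that \Box ψ holds at a world iff ψ holds at every accessible world, and \Diamond ψ holds iff ψ holds at some accessible world.
At s2: \Box r is false, \Box \Diamond p is false, so \Box r \land \Box \Diamond p is false.
  At s2: \Box r requires r at every successor {s6}.
    r fails at s6, so \Box r is false at s2.
  At s2: \Box \Diamond p requires \Diamond p at every successor {s6}.
    \Diamond p fails at s6, so \Box \Diamond p is false at s2.
      At s6: \Diamond p requires p at some successor in {s3, s6}.
        At s3: p is false.
        At s6: p is false.
      So \Diamond p is false at s6.

No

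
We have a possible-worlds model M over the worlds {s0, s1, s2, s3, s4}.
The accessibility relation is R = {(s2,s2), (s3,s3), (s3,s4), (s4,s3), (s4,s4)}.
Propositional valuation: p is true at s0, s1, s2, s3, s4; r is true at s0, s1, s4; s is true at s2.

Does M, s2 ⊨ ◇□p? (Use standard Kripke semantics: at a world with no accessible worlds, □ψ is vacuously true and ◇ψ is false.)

Recall that □ψ holds at a world iff ψ holds at every accessible world, and ◇ψ holds iff ψ holds at some accessible world.
At s2: ◇□p requires □p at some successor in {s2}.
  □p holds at s2, so ◇□p is true at s2.
    At s2: □p requires p at every successor {s2}.
      At s2: p is true.
    So □p is true at s2.

Yes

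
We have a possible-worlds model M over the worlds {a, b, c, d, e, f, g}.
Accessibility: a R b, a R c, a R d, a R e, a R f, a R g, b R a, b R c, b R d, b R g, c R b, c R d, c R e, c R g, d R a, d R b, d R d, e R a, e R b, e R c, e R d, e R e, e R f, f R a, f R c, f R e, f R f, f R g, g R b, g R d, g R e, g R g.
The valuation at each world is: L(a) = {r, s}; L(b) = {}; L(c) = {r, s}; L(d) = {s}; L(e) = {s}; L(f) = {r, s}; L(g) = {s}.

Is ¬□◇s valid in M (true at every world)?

Let φ = ¬□◇s. Evaluate φ at each world:
  a (successors {b, c, d, e, f, g}): φ is false.
  b (successors {a, c, d, g}): φ is false.
  c (successors {b, d, e, g}): φ is false.
  d (successors {a, b, d}): φ is false.
  e (successors {a, b, c, d, e, f}): φ is false.
  f (successors {a, c, e, f, g}): φ is false.
  g (successors {b, d, e, g}): φ is false.
Detail at a (counterexample):
  At a: □◇s is true, so ¬□◇s is false.
    At a: □◇s requires ◇s at every successor {b, c, d, e, f, g}.
      At b: ◇s is true.
      At c: ◇s is true.
      At d: ◇s is true.
      At e: ◇s is true.
      At f: ◇s is true.
      At g: ◇s is true.
    So □◇s is true at a.

No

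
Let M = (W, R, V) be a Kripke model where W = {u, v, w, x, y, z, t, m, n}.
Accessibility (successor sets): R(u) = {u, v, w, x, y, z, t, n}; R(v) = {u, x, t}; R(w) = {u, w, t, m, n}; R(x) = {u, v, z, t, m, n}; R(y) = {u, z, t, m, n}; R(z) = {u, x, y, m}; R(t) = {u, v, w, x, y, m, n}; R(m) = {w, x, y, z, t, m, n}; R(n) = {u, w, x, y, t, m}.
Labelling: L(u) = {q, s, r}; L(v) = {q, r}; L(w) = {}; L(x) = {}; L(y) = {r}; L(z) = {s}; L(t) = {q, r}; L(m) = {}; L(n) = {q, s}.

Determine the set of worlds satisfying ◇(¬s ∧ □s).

none

Let φ = ◇(¬s ∧ □s). Evaluate φ at each world:
  u (successors {u, v, w, x, y, z, t, n}): φ is false.
  v (successors {u, x, t}): φ is false.
  w (successors {u, w, t, m, n}): φ is false.
  x (successors {u, v, z, t, m, n}): φ is false.
  y (successors {u, z, t, m, n}): φ is false.
  z (successors {u, x, y, m}): φ is false.
  t (successors {u, v, w, x, y, m, n}): φ is false.
  m (successors {w, x, y, z, t, m, n}): φ is false.
  n (successors {u, w, x, y, t, m}): φ is false.
For instance, at w:
  At w: ◇(¬s ∧ □s) requires ¬s ∧ □s at some successor in {u, w, t, m, n}.
    At u: ¬s ∧ □s is false.
    At w: ¬s ∧ □s is false.
    At t: ¬s ∧ □s is false.
    At m: ¬s ∧ □s is false.
    At n: ¬s ∧ □s is false.
  So ◇(¬s ∧ □s) is false at w.
Satisfying worlds: none.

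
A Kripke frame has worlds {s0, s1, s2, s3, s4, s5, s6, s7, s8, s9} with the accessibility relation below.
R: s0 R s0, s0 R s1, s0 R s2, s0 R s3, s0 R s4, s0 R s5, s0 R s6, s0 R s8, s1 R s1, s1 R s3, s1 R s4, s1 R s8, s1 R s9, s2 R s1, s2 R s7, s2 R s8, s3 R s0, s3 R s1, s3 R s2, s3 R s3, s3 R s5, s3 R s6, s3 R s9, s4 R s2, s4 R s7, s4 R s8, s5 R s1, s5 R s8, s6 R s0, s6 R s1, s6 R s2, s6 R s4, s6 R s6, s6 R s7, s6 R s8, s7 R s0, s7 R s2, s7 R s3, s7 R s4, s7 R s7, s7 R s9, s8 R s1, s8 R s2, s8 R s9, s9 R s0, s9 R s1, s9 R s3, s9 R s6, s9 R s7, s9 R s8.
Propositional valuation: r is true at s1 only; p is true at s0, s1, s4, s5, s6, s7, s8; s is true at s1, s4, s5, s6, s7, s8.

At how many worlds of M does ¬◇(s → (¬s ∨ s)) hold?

0

Let φ = ¬◇(s → (¬s ∨ s)). Evaluate φ at each world:
  s0 (successors {s0, s1, s2, s3, s4, s5, s6, s8}): φ is false.
  s1 (successors {s1, s3, s4, s8, s9}): φ is false.
  s2 (successors {s1, s7, s8}): φ is false.
  s3 (successors {s0, s1, s2, s3, s5, s6, s9}): φ is false.
  s4 (successors {s2, s7, s8}): φ is false.
  s5 (successors {s1, s8}): φ is false.
  s6 (successors {s0, s1, s2, s4, s6, s7, s8}): φ is false.
  s7 (successors {s0, s2, s3, s4, s7, s9}): φ is false.
  s8 (successors {s1, s2, s9}): φ is false.
  s9 (successors {s0, s1, s3, s6, s7, s8}): φ is false.
For instance, at s1:
  At s1: ◇(s → (¬s ∨ s)) is true, so ¬◇(s → (¬s ∨ s)) is false.
    At s1: ◇(s → (¬s ∨ s)) requires s → (¬s ∨ s) at some successor in {s1, s3, s4, s8, s9}.
      s → (¬s ∨ s) holds at s1, so ◇(s → (¬s ∨ s)) is true at s1.
Satisfying worlds: none.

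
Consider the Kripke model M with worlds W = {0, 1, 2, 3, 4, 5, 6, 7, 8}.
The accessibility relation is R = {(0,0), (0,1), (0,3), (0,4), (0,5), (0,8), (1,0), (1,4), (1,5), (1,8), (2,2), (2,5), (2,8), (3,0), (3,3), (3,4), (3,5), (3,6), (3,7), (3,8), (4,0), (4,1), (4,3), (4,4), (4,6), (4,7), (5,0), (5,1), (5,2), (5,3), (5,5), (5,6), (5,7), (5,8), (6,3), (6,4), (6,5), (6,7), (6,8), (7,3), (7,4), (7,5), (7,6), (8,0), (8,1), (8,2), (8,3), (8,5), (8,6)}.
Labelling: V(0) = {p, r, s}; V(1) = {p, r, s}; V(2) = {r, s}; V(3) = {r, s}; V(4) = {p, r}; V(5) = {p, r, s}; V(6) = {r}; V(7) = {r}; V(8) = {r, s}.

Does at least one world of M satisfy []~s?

No

Recall that []ψ holds at a world iff ψ holds at every accessible world, and <>ψ holds iff ψ holds at some accessible world.
Let φ = []~s. Evaluate φ at each world:
  0 (successors {0, 1, 3, 4, 5, 8}): φ is false.
  1 (successors {0, 4, 5, 8}): φ is false.
  2 (successors {2, 5, 8}): φ is false.
  3 (successors {0, 3, 4, 5, 6, 7, 8}): φ is false.
  4 (successors {0, 1, 3, 4, 6, 7}): φ is false.
  5 (successors {0, 1, 2, 3, 5, 6, 7, 8}): φ is false.
  6 (successors {3, 4, 5, 7, 8}): φ is false.
  7 (successors {3, 4, 5, 6}): φ is false.
  8 (successors {0, 1, 2, 3, 5, 6}): φ is false.
For instance, at 2:
  At 2: []~s requires ~s at every successor {2, 5, 8}.
    ~s fails at 2, so []~s is false at 2.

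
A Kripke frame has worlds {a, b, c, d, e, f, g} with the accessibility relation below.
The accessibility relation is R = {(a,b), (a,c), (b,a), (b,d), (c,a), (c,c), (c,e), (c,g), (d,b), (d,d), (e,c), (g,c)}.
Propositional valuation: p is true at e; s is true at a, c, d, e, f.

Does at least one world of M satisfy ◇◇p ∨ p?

Yes

Let φ = ◇◇p ∨ p. Evaluate φ at each world:
  a (successors {b, c}): φ is true.
  b (successors {a, d}): φ is false.
  c (successors {a, c, e, g}): φ is true.
  d (successors {b, d}): φ is false.
  e (successors {c}): φ is true.
  f (successors ∅): φ is false.
  g (successors {c}): φ is true.
Detail at a (witness):
  At a: ◇◇p is true, p is false, so ◇◇p ∨ p is true.
    At a: ◇◇p requires ◇p at some successor in {b, c}.
      ◇p holds at c, so ◇◇p is true at a.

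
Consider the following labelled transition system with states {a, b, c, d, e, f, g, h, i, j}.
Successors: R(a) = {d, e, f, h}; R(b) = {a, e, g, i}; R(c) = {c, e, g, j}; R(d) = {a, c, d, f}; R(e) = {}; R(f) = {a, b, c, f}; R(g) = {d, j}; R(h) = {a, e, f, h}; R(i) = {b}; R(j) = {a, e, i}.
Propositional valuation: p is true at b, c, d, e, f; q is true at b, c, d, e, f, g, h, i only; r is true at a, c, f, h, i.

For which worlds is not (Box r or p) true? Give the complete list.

Let φ = not (Box r or p). Evaluate φ at each world:
  a (successors {d, e, f, h}): φ is true.
  b (successors {a, e, g, i}): φ is false.
  c (successors {c, e, g, j}): φ is false.
  d (successors {a, c, d, f}): φ is false.
  e (successors ∅): φ is false.
  f (successors {a, b, c, f}): φ is false.
  g (successors {d, j}): φ is true.
  h (successors {a, e, f, h}): φ is true.
  i (successors {b}): φ is true.
  j (successors {a, e, i}): φ is true.
For instance, at i:
  At i: Box r or p is false, so not (Box r or p) is true.
    At i: Box r is false, p is false, so Box r or p is false.
      At i: Box r requires r at every successor {b}.
        r fails at b, so Box r is false at i.
Satisfying worlds: {a, g, h, i, j}

a, g, h, i, j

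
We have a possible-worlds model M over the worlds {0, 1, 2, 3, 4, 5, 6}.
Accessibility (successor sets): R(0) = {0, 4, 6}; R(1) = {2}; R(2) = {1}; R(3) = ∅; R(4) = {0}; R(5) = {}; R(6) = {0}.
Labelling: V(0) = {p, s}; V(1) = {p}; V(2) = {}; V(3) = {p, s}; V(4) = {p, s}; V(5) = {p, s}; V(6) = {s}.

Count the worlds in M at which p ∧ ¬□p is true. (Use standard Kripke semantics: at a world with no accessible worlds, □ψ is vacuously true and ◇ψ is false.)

2

Let φ = p ∧ ¬□p. Evaluate φ at each world:
  0 (successors {0, 4, 6}): φ is true.
  1 (successors {2}): φ is true.
  2 (successors {1}): φ is false.
  3 (successors ∅): φ is false.
  4 (successors {0}): φ is false.
  5 (successors ∅): φ is false.
  6 (successors {0}): φ is false.
For instance, at 6:
  At 6: p is false, ¬□p is false, so p ∧ ¬□p is false.
    At 6: □p is true, so ¬□p is false.
      At 6: □p requires p at every successor {0}.
        At 0: p is true.
      So □p is true at 6.
Satisfying worlds: {0, 1}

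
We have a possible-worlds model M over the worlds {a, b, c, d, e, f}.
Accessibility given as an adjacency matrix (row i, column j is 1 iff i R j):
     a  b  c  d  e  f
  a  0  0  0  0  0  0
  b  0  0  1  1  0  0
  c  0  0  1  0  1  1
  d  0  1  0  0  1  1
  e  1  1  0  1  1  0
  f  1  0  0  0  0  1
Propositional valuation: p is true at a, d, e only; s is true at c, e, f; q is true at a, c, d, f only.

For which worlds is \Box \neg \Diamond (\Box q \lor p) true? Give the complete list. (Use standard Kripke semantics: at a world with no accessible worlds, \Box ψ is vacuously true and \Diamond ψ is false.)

a

Let φ = \Box \neg \Diamond (\Box q \lor p). Evaluate φ at each world:
  a (successors ∅): φ is true.
  b (successors {c, d}): φ is false.
  c (successors {c, e, f}): φ is false.
  d (successors {b, e, f}): φ is false.
  e (successors {a, b, d, e}): φ is false.
  f (successors {a, f}): φ is false.
For instance, at d:
  At d: \Box \neg \Diamond (\Box q \lor p) requires \neg \Diamond (\Box q \lor p) at every successor {b, e, f}.
    \neg \Diamond (\Box q \lor p) fails at b, so \Box \neg \Diamond (\Box q \lor p) is false at d.
      At b: \Diamond (\Box q \lor p) is true, so \neg \Diamond (\Box q \lor p) is false.
Satisfying worlds: {a}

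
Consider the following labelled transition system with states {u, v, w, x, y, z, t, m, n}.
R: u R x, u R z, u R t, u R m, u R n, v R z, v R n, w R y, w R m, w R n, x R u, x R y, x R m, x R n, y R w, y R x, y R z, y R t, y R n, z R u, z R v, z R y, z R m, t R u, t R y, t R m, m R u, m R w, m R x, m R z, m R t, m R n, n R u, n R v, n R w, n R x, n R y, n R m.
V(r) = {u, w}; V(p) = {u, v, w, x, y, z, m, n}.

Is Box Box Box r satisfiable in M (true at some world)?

No

Let φ = Box Box Box r. Evaluate φ at each world:
  u (successors {x, z, t, m, n}): φ is false.
  v (successors {z, n}): φ is false.
  w (successors {y, m, n}): φ is false.
  x (successors {u, y, m, n}): φ is false.
  y (successors {w, x, z, t, n}): φ is false.
  z (successors {u, v, y, m}): φ is false.
  t (successors {u, y, m}): φ is false.
  m (successors {u, w, x, z, t, n}): φ is false.
  n (successors {u, v, w, x, y, m}): φ is false.
For instance, at t:
  At t: Box Box Box r requires Box Box r at every successor {u, y, m}.
    Box Box r fails at u, so Box Box Box r is false at t.
      At u: Box Box r requires Box r at every successor {x, z, t, m, n}.
        Box r fails at x, so Box Box r is false at u.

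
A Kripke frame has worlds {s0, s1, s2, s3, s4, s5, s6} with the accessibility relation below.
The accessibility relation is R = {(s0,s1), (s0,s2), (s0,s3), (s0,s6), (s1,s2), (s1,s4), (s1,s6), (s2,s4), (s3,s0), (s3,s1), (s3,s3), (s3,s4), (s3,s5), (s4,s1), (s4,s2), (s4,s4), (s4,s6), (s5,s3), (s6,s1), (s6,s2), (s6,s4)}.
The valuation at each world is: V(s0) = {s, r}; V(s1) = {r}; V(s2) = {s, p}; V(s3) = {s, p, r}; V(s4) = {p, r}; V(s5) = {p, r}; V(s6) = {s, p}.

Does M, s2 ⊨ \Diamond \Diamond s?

Yes

At s2: \Diamond \Diamond s requires \Diamond s at some successor in {s4}.
  \Diamond s holds at s4, so \Diamond \Diamond s is true at s2.
    At s4: \Diamond s requires s at some successor in {s1, s2, s4, s6}.
      s holds at s2, so \Diamond s is true at s4.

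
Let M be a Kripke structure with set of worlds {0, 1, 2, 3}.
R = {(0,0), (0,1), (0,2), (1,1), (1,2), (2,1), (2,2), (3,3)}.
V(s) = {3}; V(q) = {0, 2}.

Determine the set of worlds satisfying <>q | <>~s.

0, 1, 2

Recall that <>ψ holds at a world iff ψ holds at some accessible world.
Let φ = <>q | <>~s. Evaluate φ at each world:
  0 (successors {0, 1, 2}): φ is true.
  1 (successors {1, 2}): φ is true.
  2 (successors {1, 2}): φ is true.
  3 (successors {3}): φ is false.
For instance, at 3:
  At 3: <>q is false, <>~s is false, so <>q | <>~s is false.
    At 3: <>q requires q at some successor in {3}.
      At 3: q is false.
    So <>q is false at 3.
    At 3: <>~s requires ~s at some successor in {3}.
      At 3: ~s is false.
    So <>~s is false at 3.
Satisfying worlds: {0, 1, 2}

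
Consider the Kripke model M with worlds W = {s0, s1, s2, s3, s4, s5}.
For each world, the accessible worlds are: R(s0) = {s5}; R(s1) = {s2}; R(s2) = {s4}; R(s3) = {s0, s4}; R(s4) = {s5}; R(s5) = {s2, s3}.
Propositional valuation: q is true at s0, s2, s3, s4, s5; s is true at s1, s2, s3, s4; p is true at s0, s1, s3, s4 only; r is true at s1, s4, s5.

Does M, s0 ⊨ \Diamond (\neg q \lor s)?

No

Recall that \Diamond ψ holds at a world iff ψ holds at some accessible world.
At s0: \Diamond (\neg q \lor s) requires \neg q \lor s at some successor in {s5}.
  At s5: \neg q \lor s is false.
So \Diamond (\neg q \lor s) is false at s0.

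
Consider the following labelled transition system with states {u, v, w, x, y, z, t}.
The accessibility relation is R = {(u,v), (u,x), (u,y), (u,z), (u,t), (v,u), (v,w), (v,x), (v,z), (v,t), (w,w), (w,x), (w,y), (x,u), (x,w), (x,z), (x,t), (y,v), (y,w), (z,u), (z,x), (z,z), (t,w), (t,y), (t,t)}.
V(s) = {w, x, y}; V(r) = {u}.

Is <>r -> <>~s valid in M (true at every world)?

Yes

Let φ = <>r -> <>~s. Evaluate φ at each world:
  u (successors {v, x, y, z, t}): φ is true.
  v (successors {u, w, x, z, t}): φ is true.
  w (successors {w, x, y}): φ is true.
  x (successors {u, w, z, t}): φ is true.
  y (successors {v, w}): φ is true.
  z (successors {u, x, z}): φ is true.
  t (successors {w, y, t}): φ is true.
For instance, at u:
  At u: <>r is false, <>~s is true, so <>r -> <>~s is true.
    At u: <>r requires r at some successor in {v, x, y, z, t}.
      At v: r is false.
      At x: r is false.
      At y: r is false.
      At z: r is false.
      At t: r is false.
    So <>r is false at u.
    At u: <>~s requires ~s at some successor in {v, x, y, z, t}.
      ~s holds at v, so <>~s is true at u.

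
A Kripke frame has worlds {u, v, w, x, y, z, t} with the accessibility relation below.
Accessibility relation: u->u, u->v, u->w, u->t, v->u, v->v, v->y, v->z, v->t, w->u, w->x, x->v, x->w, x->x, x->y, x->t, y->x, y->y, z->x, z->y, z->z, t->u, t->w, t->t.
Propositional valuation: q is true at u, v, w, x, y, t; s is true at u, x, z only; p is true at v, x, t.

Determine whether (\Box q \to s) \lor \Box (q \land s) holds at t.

Recall that \Box ψ holds at a world iff ψ holds at every accessible world, and \Diamond ψ holds iff ψ holds at some accessible world.
At t: \Box q \to s is false, \Box (q \land s) is false, so (\Box q \to s) \lor \Box (q \land s) is false.
  At t: \Box q is true, s is false, so \Box q \to s is false.
    At t: \Box q requires q at every successor {u, w, t}.
      At u: q is true.
      At w: q is true.
      At t: q is true.
    So \Box q is true at t.
  At t: \Box (q \land s) requires q \land s at every successor {u, w, t}.
    q \land s fails at w, so \Box (q \land s) is false at t.

No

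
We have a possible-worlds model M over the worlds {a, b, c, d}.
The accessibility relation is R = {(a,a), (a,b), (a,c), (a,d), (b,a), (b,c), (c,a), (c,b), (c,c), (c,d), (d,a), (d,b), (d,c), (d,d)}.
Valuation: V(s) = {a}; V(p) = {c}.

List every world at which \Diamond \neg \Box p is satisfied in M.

a, b, c, d

Recall that \Box ψ holds at a world iff ψ holds at every accessible world, and \Diamond ψ holds iff ψ holds at some accessible world.
Let φ = \Diamond \neg \Box p. Evaluate φ at each world:
  a (successors {a, b, c, d}): φ is true.
  b (successors {a, c}): φ is true.
  c (successors {a, b, c, d}): φ is true.
  d (successors {a, b, c, d}): φ is true.
For instance, at b:
  At b: \Diamond \neg \Box p requires \neg \Box p at some successor in {a, c}.
    \neg \Box p holds at a, so \Diamond \neg \Box p is true at b.
      At a: \Box p is false, so \neg \Box p is true.
Satisfying worlds: {a, b, c, d}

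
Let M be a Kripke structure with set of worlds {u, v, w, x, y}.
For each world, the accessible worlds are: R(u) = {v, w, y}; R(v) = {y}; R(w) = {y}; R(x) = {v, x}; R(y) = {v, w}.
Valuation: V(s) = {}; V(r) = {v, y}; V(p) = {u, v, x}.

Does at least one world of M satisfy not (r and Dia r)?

Recall that Dia ψ holds at a world iff ψ holds at some accessible world.
Let φ = not (r and Dia r). Evaluate φ at each world:
  u (successors {v, w, y}): φ is true.
  v (successors {y}): φ is false.
  w (successors {y}): φ is true.
  x (successors {v, x}): φ is true.
  y (successors {v, w}): φ is false.
Detail at u (witness):
  At u: r and Dia r is false, so not (r and Dia r) is true.
    At u: r is false, Dia r is true, so r and Dia r is false.
      At u: Dia r requires r at some successor in {v, w, y}.
        r holds at v, so Dia r is true at u.

Yes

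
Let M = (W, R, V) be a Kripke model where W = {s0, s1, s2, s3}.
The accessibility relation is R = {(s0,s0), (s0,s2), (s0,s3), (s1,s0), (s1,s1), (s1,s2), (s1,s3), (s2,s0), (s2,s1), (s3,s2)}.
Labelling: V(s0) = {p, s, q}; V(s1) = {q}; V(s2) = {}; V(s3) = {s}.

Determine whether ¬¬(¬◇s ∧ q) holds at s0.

No

At s0: ¬(¬◇s ∧ q) is true, so ¬¬(¬◇s ∧ q) is false.
  At s0: ¬◇s ∧ q is false, so ¬(¬◇s ∧ q) is true.
    At s0: ¬◇s is false, q is true, so ¬◇s ∧ q is false.
      At s0: ◇s is true, so ¬◇s is false.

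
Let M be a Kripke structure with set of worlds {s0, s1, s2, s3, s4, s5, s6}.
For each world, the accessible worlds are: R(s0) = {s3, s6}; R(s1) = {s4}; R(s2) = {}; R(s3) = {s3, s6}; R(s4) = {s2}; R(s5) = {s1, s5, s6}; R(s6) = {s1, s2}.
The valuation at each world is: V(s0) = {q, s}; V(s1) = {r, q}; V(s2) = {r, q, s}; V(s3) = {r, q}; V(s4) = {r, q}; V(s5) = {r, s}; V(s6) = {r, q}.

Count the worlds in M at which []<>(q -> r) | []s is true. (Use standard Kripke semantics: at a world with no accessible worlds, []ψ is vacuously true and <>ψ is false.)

Recall that []ψ holds at a world iff ψ holds at every accessible world, and <>ψ holds iff ψ holds at some accessible world.
Let φ = []<>(q -> r) | []s. Evaluate φ at each world:
  s0 (successors {s3, s6}): φ is true.
  s1 (successors {s4}): φ is true.
  s2 (successors ∅): φ is true.
  s3 (successors {s3, s6}): φ is true.
  s4 (successors {s2}): φ is true.
  s5 (successors {s1, s5, s6}): φ is true.
  s6 (successors {s1, s2}): φ is false.
For instance, at s0:
  At s0: []<>(q -> r) is true, []s is false, so []<>(q -> r) | []s is true.
    At s0: []<>(q -> r) requires <>(q -> r) at every successor {s3, s6}.
      At s3: <>(q -> r) is true.
      At s6: <>(q -> r) is true.
    So []<>(q -> r) is true at s0.
    At s0: []s requires s at every successor {s3, s6}.
      s fails at s3, so []s is false at s0.
Satisfying worlds: {s0, s1, s2, s3, s4, s5}

6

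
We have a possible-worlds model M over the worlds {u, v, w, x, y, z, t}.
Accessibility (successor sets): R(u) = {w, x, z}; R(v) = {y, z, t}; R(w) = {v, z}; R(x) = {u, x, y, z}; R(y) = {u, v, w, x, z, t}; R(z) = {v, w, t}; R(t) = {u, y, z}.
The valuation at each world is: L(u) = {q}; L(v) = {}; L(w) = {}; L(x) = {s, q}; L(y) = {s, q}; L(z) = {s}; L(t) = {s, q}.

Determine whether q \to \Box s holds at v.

Yes

At v: q is false, \Box s is true, so q \to \Box s is true.
  At v: \Box s requires s at every successor {y, z, t}.
    At y: s is true.
    At z: s is true.
    At t: s is true.
  So \Box s is true at v.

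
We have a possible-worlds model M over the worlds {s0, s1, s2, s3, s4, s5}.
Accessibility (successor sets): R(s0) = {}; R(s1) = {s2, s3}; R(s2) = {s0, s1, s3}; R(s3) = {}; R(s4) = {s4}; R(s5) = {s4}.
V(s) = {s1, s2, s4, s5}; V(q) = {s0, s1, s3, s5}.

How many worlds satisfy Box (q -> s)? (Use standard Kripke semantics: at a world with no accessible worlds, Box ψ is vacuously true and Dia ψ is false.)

4

Let φ = Box (q -> s). Evaluate φ at each world:
  s0 (successors ∅): φ is true.
  s1 (successors {s2, s3}): φ is false.
  s2 (successors {s0, s1, s3}): φ is false.
  s3 (successors ∅): φ is true.
  s4 (successors {s4}): φ is true.
  s5 (successors {s4}): φ is true.
For instance, at s5:
  At s5: Box (q -> s) requires q -> s at every successor {s4}.
    At s4: q -> s is true.
  So Box (q -> s) is true at s5.
Satisfying worlds: {s0, s3, s4, s5}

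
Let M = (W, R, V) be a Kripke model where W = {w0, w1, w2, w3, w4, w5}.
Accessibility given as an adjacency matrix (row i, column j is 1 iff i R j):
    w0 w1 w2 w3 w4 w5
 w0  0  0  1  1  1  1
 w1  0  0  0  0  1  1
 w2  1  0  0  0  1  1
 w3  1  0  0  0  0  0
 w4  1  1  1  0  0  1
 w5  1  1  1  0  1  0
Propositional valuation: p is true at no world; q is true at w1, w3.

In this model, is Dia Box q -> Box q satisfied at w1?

At w1: Dia Box q is false, Box q is false, so Dia Box q -> Box q is true.
  At w1: Dia Box q requires Box q at some successor in {w4, w5}.
    At w4: Box q is false.
    At w5: Box q is false.
  So Dia Box q is false at w1.
  At w1: Box q requires q at every successor {w4, w5}.
    q fails at w4, so Box q is false at w1.

Yes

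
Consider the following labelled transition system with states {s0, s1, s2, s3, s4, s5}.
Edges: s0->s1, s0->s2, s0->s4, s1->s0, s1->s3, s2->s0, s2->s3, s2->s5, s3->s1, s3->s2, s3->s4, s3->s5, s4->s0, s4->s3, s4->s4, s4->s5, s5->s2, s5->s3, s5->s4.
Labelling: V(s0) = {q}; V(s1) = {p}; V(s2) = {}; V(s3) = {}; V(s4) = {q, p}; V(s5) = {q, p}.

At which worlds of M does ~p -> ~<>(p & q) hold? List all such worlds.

Let φ = ~p -> ~<>(p & q). Evaluate φ at each world:
  s0 (successors {s1, s2, s4}): φ is false.
  s1 (successors {s0, s3}): φ is true.
  s2 (successors {s0, s3, s5}): φ is false.
  s3 (successors {s1, s2, s4, s5}): φ is false.
  s4 (successors {s0, s3, s4, s5}): φ is true.
  s5 (successors {s2, s3, s4}): φ is true.
For instance, at s1:
  At s1: ~p is false, ~<>(p & q) is true, so ~p -> ~<>(p & q) is true.
    At s1: <>(p & q) is false, so ~<>(p & q) is true.
      At s1: <>(p & q) requires p & q at some successor in {s0, s3}.
        At s0: p & q is false.
        At s3: p & q is false.
      So <>(p & q) is false at s1.
Satisfying worlds: {s1, s4, s5}

s1, s4, s5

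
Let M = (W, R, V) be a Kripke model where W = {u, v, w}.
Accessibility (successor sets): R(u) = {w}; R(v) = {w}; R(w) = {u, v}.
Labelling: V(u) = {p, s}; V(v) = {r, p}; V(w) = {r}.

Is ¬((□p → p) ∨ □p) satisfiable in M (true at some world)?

Let φ = ¬((□p → p) ∨ □p). Evaluate φ at each world:
  u (successors {w}): φ is false.
  v (successors {w}): φ is false.
  w (successors {u, v}): φ is false.
For instance, at u:
  At u: (□p → p) ∨ □p is true, so ¬((□p → p) ∨ □p) is false.
    At u: □p → p is true, □p is false, so (□p → p) ∨ □p is true.
      At u: □p is false, p is true, so □p → p is true.
      At u: □p requires p at every successor {w}.
        p fails at w, so □p is false at u.

No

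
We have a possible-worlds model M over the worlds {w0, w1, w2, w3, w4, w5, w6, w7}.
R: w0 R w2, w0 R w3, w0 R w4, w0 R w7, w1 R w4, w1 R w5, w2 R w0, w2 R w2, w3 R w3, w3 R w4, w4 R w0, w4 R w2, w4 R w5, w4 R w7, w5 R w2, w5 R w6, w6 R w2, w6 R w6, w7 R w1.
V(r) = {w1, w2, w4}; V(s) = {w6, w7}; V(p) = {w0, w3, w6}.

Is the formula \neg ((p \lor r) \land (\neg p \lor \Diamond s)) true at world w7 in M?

Yes

At w7: (p \lor r) \land (\neg p \lor \Diamond s) is false, so \neg ((p \lor r) \land (\neg p \lor \Diamond s)) is true.
  At w7: p \lor r is false, \neg p \lor \Diamond s is true, so (p \lor r) \land (\neg p \lor \Diamond s) is false.
    At w7: \neg p is true, \Diamond s is false, so \neg p \lor \Diamond s is true.
      At w7: \Diamond s requires s at some successor in {w1}.
        At w1: s is false.
      So \Diamond s is false at w7.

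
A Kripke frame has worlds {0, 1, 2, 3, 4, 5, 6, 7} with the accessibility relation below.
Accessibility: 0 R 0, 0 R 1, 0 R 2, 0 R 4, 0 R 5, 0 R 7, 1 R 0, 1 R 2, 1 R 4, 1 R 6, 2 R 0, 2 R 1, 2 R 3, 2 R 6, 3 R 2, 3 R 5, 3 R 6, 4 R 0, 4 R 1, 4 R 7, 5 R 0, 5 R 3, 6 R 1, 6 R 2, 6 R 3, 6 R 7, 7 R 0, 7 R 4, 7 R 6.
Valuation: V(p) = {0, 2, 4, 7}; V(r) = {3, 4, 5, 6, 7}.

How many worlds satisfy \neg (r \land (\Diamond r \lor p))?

Let φ = \neg (r \land (\Diamond r \lor p)). Evaluate φ at each world:
  0 (successors {0, 1, 2, 4, 5, 7}): φ is true.
  1 (successors {0, 2, 4, 6}): φ is true.
  2 (successors {0, 1, 3, 6}): φ is true.
  3 (successors {2, 5, 6}): φ is false.
  4 (successors {0, 1, 7}): φ is false.
  5 (successors {0, 3}): φ is false.
  6 (successors {1, 2, 3, 7}): φ is false.
  7 (successors {0, 4, 6}): φ is false.
For instance, at 2:
  At 2: r \land (\Diamond r \lor p) is false, so \neg (r \land (\Diamond r \lor p)) is true.
    At 2: r is false, \Diamond r \lor p is true, so r \land (\Diamond r \lor p) is false.
      At 2: \Diamond r is true, p is true, so \Diamond r \lor p is true.
Satisfying worlds: {0, 1, 2}

3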